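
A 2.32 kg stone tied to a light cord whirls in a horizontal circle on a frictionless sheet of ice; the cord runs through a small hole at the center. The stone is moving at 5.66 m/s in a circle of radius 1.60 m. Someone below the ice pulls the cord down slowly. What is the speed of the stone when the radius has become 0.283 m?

The only horizontal force on the mass is along the cord (radial), so it exerts no torque about the hole and angular momentum m v r is conserved.
v₂ = v₁ r₁ / r₂ = (5.66)(1.60) / (0.283) = 32.00 m/s.

v₂ ≈ 32.0 m/s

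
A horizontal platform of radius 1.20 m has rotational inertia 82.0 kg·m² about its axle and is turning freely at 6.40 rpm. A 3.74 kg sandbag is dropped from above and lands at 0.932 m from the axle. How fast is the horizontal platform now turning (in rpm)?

ω_f ≈ 6.16 rpm

The added mass arrives with no angular momentum about the axle, and any external torque about the axle is negligible, so the system's angular momentum is conserved.
Added inertia Σmr² = (3.74)(0.932)² = 3.249 kg·m²; I_f = 82.00 + 3.249 = 85.25 kg·m².
ω_f = I_p ω_i / I_f = (82.00)(6.40) / 85.25 = 6.156 rpm.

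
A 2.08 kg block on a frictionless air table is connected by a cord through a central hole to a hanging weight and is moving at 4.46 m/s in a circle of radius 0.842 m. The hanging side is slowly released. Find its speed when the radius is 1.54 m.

v₂ ≈ 2.44 m/s

The only horizontal force on the mass is along the cord (radial), so it exerts no torque about the hole and angular momentum m v r is conserved.
v₂ = v₁ r₁ / r₂ = (4.46)(0.842) / (1.54) = 2.439 m/s.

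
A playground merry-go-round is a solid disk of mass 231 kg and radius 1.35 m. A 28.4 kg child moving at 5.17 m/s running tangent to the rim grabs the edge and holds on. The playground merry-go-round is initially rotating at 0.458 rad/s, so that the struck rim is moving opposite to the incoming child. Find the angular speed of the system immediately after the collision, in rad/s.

About the axle the impulsive forces during the collision are internal, so angular momentum about that axis is conserved.
I_p = ½(231)(1.35)² = 210.5 kg·m². Taking the sense of the child's angular momentum as positive, L_{child} = m v R = (28.4)(5.17)(1.35) = 198.2 kg·m²/s.
L_i = −I_p ω_p + m v R = −(210.5)(0.458) + 198.2 = 101.8 kg·m²/s.
After sticking, I_f = I_p + m R² = 210.5 + (28.4)(1.35)² = 262.3 kg·m².
ω_f = L_i / I_f = 101.8 / 262.3 = 0.3882 rad/s.

|ω_f| ≈ 0.388 rad/s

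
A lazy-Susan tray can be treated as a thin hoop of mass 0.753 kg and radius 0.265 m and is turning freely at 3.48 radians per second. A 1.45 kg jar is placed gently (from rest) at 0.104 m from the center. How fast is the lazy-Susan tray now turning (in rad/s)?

ω_f ≈ 2.68 rad/s

No external torque acts about the center; L_before = L_after.
I_p = (0.753)(0.265)² = 0.05288 kg·m².
Added inertia Σmr² = (1.45)(0.104)² = 0.01568 kg·m²; I_f = 0.05288 + 0.01568 = 0.06856 kg·m².
ω_f = I_p ω_i / I_f = (0.05288)(3.48) / 0.06856 = 2.684 rad/s.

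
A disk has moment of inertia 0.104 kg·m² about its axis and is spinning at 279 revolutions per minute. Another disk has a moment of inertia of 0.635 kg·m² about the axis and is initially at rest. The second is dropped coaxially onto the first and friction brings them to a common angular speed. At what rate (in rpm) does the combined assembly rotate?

No external torque acts about the common axis, so total angular momentum is conserved.
Taking A's sense as positive: L = (0.1040)(279) = 29.02 kg·m²·rpm.
Combined I = 0.1040 + 0.6350 = 0.7390 kg·m².
ω_f = L / I = 29.02 / 0.7390 = 39.26 rpm.

|ω_f| ≈ 39.3 rpm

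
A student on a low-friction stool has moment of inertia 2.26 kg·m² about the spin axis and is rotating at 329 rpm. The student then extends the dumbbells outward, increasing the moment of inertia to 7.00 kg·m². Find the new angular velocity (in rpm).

ω₂ ≈ 106 rpm

Angular momentum about the spin axis is conserved since the torque about it is zero.
ω₂ = I₁ω₁ / I₂ = (2.260)(329 rpm) / (7.000) = 106.2 rpm.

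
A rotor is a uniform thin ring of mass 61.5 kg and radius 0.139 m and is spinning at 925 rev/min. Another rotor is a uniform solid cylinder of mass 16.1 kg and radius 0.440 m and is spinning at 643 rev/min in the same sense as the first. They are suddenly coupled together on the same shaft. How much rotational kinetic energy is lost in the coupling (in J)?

ΔKE lost ≈ 294 J

No external torque acts about the common axis, so total angular momentum is conserved.
Moments of inertia: I_A = (61.5)(0.139)² = 1.188 kg·m²; I_B = ½(16.1)(0.440)² = 1.558 kg·m².
Taking A's sense as positive: L = (1.188)(925) + (1.558)(643) = 2101 kg·m²·rpm.
Combined I = 1.188 + 1.558 = 2.747 kg·m².
ω_f = L / I = 2101 / 2.747 = 765.0 rpm.
KE_i = ½ΣIω² = 9108 J; KE_f = ½(2.747)(80.11)² = 8814 J.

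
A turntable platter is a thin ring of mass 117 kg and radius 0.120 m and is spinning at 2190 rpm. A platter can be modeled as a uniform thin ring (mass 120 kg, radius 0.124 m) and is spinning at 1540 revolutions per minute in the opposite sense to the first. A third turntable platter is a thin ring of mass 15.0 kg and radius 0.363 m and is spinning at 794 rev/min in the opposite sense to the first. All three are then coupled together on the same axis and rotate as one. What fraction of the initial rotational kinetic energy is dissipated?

No external torque acts about the common axis, so total angular momentum is conserved.
Moments of inertia: I_A = (117)(0.120)² = 1.685 kg·m²; I_B = (120)(0.124)² = 1.845 kg·m²; I_C = (15.0)(0.363)² = 1.977 kg·m².
Taking A's sense as positive: L = (1.685)(2190) − (1.845)(1540) − (1.977)(794) = -721.1 kg·m²·rpm.
Combined I = 1.685 + 1.845 + 1.977 = 5.506 kg·m².
ω_f = L / I = -721.1 / 5.506 = -131.0 rpm.
KE_i = ½ΣIω² = 75130 J; KE_f = ½(5.506)(13.71)² = 517.8 J.
Fraction dissipated = (KE_i − KE_f)/KE_i = 0.9931.

fraction ≈ 0.993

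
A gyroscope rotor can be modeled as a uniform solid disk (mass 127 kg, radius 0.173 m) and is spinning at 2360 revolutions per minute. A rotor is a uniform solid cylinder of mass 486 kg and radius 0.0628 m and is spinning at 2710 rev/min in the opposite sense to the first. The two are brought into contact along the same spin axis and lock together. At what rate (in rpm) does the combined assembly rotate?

|ω_f| ≈ 660 rpm

No external torque acts about the common axis, so total angular momentum is conserved.
Moments of inertia: I_A = ½(127)(0.173)² = 1.900 kg·m²; I_B = ½(486)(0.0628)² = 0.9584 kg·m².
Taking A's sense as positive: L = (1.900)(2360) − (0.9584)(2710) = 1888 kg·m²·rpm.
Combined I = 1.900 + 0.9584 = 2.859 kg·m².
ω_f = L / I = 1888 / 2.859 = 660.4 rpm.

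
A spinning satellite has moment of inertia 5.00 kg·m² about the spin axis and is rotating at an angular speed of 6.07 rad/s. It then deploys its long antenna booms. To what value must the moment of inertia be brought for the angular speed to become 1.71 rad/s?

Angular momentum about the spin axis is conserved since the torque about it is zero.
I₂ = I₁ω₁ / ω₂ = (5.00)(6.07) / (1.71) = 17.75 kg·m².

I₂ ≈ 17.7 kg·m²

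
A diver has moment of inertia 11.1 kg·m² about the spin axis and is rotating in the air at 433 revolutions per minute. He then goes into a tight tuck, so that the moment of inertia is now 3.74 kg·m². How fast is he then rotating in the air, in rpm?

With no external torque about the axis, L is conserved: I₁ω₁ = I₂ω₂.
ω₂ = I₁ω₁ / I₂ = (11.10)(433 rpm) / (3.740) = 1285 rpm.

ω₂ ≈ 1290 rpm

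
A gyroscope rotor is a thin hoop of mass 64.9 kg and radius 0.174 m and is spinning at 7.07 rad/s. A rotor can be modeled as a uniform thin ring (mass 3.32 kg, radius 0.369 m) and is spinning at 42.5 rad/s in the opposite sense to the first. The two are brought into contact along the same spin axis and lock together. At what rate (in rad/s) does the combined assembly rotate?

No external torque acts about the common axis, so total angular momentum is conserved.
Moments of inertia: I_A = (64.9)(0.174)² = 1.965 kg·m²; I_B = (3.32)(0.369)² = 0.4521 kg·m².
Taking A's sense as positive: L = (1.965)(7.07) − (0.4521)(42.5) = -5.320 kg·m²·rad/s.
Combined I = 1.965 + 0.4521 = 2.417 kg·m².
ω_f = L / I = -5.320 / 2.417 = -2.201 rad/s.

|ω_f| ≈ 2.20 rad/s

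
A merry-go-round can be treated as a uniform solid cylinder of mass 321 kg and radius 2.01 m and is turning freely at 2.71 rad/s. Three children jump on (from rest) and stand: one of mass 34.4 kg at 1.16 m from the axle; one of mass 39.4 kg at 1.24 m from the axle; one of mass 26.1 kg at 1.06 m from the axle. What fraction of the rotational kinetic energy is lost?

fraction ≈ 0.174

The added mass arrives with no angular momentum about the axle, and any external torque about the axle is negligible, so the system's angular momentum is conserved.
I_p = ½(321)(2.01)² = 648.4 kg·m².
Added inertia Σmr² = (34.4)(1.16)² + (39.4)(1.24)² + (26.1)(1.06)² = 136.2 kg·m²; I_f = 648.4 + 136.2 = 784.6 kg·m².
ω_f = I_p ω_i / I_f = (648.4)(2.71) / 784.6 = 2.240 rad/s.
KE_i = ½(648.4)(2.710 rad/s)² = 2381 J; KE_f = ½(784.6)(2.240)² = 1968 J.
Fraction lost = 0.1736.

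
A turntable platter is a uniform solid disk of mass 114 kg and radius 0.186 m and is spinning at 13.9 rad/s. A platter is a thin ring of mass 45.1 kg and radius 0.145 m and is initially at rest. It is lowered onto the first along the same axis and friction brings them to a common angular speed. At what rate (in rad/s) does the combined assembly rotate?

|ω_f| ≈ 9.39 rad/s

No external torque acts about the common axis, so total angular momentum is conserved.
Moments of inertia: I_A = ½(114)(0.186)² = 1.972 kg·m²; I_B = (45.1)(0.145)² = 0.9482 kg·m².
Taking A's sense as positive: L = (1.972)(13.9) = 27.41 kg·m²·rad/s.
Combined I = 1.972 + 0.9482 = 2.920 kg·m².
ω_f = L / I = 27.41 / 2.920 = 9.386 rad/s.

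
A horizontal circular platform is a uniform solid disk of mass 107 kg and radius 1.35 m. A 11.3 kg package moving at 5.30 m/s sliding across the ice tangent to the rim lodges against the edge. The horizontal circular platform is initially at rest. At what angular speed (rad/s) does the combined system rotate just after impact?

|ω_f| ≈ 0.685 rad/s

About the central axle the impulsive forces during the collision are internal, so angular momentum about that axis is conserved.
I_p = ½(107)(1.35)² = 97.50 kg·m². Taking the sense of the package's angular momentum as positive, L_{package} = m v R = (11.3)(5.30)(1.35) = 80.85 kg·m²/s.
L_i = 0 + 80.85 = 80.85 kg·m²/s.
After sticking, I_f = I_p + m R² = 97.50 + (11.3)(1.35)² = 118.1 kg·m².
ω_f = L_i / I_f = 80.85 / 118.1 = 0.6846 rad/s.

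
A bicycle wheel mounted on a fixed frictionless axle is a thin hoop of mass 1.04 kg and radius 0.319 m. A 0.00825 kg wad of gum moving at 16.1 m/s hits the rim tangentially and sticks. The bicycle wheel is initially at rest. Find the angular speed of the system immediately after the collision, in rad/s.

About the axle the impulsive forces during the collision are internal, so angular momentum about that axis is conserved.
I_p = (1.04)(0.319)² = 0.1058 kg·m². Taking the sense of the wad of gum's angular momentum as positive, L_{wad} = m v R = (0.00825)(16.1)(0.319) = 0.04237 kg·m²/s.
L_i = 0 + 0.04237 = 0.04237 kg·m²/s.
After sticking, I_f = I_p + m R² = 0.1058 + (0.00825)(0.319)² = 0.1067 kg·m².
ω_f = L_i / I_f = 0.04237 / 0.1067 = 0.3972 rad/s.

|ω_f| ≈ 0.397 rad/s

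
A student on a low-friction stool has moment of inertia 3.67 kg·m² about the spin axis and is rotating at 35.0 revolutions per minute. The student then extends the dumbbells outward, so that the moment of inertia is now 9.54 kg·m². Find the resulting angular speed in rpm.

With no external torque about the axis, L is conserved: I₁ω₁ = I₂ω₂.
ω₂ = I₁ω₁ / I₂ = (3.670)(35.0 rpm) / (9.540) = 13.46 rpm.

ω₂ ≈ 13.5 rpm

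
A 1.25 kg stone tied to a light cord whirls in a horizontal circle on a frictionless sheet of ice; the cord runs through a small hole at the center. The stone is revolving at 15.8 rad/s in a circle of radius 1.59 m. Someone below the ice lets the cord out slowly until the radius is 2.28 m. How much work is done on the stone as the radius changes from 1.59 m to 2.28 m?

No torque about the axis ⇒ m r₁² ω₁ = m r₂² ω₂.
ω₂ = ω₁ (r₁/r₂)² = (15.8)(1.59/2.28)² = 7.684 rad/s.
W = ΔKE = ½m(v₂² − v₁²) = -202.6 J.

W ≈ -203 J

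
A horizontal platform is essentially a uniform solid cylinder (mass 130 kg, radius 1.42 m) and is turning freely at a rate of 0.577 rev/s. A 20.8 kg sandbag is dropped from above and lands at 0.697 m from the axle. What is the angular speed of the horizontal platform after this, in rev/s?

The added mass arrives with no angular momentum about the axle, and any external torque about the axle is negligible, so the system's angular momentum is conserved.
I_p = ½(130)(1.42)² = 131.1 kg·m².
Added inertia Σmr² = (20.8)(0.697)² = 10.10 kg·m²; I_f = 131.1 + 10.10 = 141.2 kg·m².
ω_f = I_p ω_i / I_f = (131.1)(0.577) / 141.2 = 0.5357 rev/s.

ω_f ≈ 0.536 rev/s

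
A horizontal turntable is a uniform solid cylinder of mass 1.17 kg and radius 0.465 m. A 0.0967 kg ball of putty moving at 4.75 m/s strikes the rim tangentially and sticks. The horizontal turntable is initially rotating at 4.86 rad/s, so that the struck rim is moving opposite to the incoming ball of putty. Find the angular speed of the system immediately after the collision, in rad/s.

|ω_f| ≈ 2.72 rad/s

About the axle the impulsive forces during the collision are internal, so angular momentum about that axis is conserved.
I_p = ½(1.17)(0.465)² = 0.1265 kg·m². Taking the sense of the ball of putty's angular momentum as positive, L_{ball} = m v R = (0.0967)(4.75)(0.465) = 0.2136 kg·m²/s.
L_i = −I_p ω_p + m v R = −(0.1265)(4.86) + 0.2136 = -0.4012 kg·m²/s.
After sticking, I_f = I_p + m R² = 0.1265 + (0.0967)(0.465)² = 0.1474 kg·m².
ω_f = L_i / I_f = -0.4012 / 0.1474 = -2.722 rad/s.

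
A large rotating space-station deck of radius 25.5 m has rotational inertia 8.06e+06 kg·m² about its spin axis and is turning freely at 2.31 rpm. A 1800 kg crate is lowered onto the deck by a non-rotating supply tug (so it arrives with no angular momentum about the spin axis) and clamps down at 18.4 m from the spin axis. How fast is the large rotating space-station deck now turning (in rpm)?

The added mass arrives with no angular momentum about the spin axis, and any external torque about the spin axis is negligible, so the system's angular momentum is conserved.
Added inertia Σmr² = (1800)(18.4)² = 6.094e+05 kg·m²; I_f = 8.060e+06 + 6.094e+05 = 8.669e+06 kg·m².
ω_f = I_p ω_i / I_f = (8.060e+06)(2.31) / 8.669e+06 = 2.148 rpm.

ω_f ≈ 2.15 rpm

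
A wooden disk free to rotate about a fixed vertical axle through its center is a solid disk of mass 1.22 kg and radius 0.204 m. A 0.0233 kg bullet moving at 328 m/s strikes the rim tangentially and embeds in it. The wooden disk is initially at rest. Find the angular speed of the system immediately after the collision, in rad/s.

|ω_f| ≈ 59.2 rad/s

About the axle the impulsive forces during the collision are internal, so angular momentum about that axis is conserved.
I_p = ½(1.22)(0.204)² = 0.02539 kg·m². Taking the sense of the bullet's angular momentum as positive, L_{bullet} = m v R = (0.0233)(328)(0.204) = 1.559 kg·m²/s.
L_i = 0 + 1.559 = 1.559 kg·m²/s.
After sticking, I_f = I_p + m R² = 0.02539 + (0.0233)(0.204)² = 0.02636 kg·m².
ω_f = L_i / I_f = 1.559 / 0.02636 = 59.15 rad/s.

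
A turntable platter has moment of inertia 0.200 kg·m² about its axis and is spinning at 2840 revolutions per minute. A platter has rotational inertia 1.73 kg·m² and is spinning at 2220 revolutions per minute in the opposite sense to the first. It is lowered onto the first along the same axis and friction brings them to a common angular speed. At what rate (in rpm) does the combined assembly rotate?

|ω_f| ≈ 1700 rpm

The coupling torques are internal; angular momentum about the shared axis is conserved.
Taking A's sense as positive: L = (0.2000)(2840) − (1.730)(2220) = -3273 kg·m²·rpm.
Combined I = 0.2000 + 1.730 = 1.930 kg·m².
ω_f = L / I = -3273 / 1.930 = -1696 rpm.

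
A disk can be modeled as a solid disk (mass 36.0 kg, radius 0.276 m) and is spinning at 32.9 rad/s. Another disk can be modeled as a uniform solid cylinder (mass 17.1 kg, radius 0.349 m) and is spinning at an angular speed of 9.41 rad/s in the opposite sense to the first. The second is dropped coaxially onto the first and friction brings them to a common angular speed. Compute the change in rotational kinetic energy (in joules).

No external torque acts about the common axis, so total angular momentum is conserved.
Moments of inertia: I_A = ½(36.0)(0.276)² = 1.371 kg·m²; I_B = ½(17.1)(0.349)² = 1.041 kg·m².
Taking A's sense as positive: L = (1.371)(32.9) − (1.041)(9.41) = 35.31 kg·m²·rad/s.
Combined I = 1.371 + 1.041 = 2.413 kg·m².
ω_f = L / I = 35.31 / 2.413 = 14.64 rad/s.
KE_i = ½ΣIω² = 788.2 J; KE_f = ½(2.413)(14.64)² = 258.4 J.

ΔKE ≈ -530 J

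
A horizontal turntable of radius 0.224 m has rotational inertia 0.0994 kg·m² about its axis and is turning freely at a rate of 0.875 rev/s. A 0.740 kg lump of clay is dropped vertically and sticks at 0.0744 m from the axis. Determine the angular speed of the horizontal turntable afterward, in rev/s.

The added mass arrives with no angular momentum about the axis, and any external torque about the axis is negligible, so the system's angular momentum is conserved.
Added inertia Σmr² = (0.740)(0.0744)² = 0.004096 kg·m²; I_f = 0.09940 + 0.004096 = 0.1035 kg·m².
ω_f = I_p ω_i / I_f = (0.09940)(0.875) / 0.1035 = 0.8404 rev/s.

ω_f ≈ 0.840 rev/s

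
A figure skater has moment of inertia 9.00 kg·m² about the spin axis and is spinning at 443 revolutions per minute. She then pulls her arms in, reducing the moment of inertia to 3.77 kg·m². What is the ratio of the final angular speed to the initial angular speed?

ω₂/ω₁ ≈ 2.39

With no external torque about the axis, L is conserved: I₁ω₁ = I₂ω₂.
ω₂/ω₁ = I₁/I₂ = 9.000 / 3.770 = 2.387.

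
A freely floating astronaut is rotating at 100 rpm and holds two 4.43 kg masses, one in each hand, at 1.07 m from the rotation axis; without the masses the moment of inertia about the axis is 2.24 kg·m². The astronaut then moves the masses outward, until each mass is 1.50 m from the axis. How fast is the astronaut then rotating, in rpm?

ω₂ ≈ 55.8 rpm

Angular momentum about the spin axis is conserved since the torque about it is zero.
I₁ = 2.24 + 2(4.43)(1.07)² = 12.38 kg·m²; I₂ = 2.24 + 2(4.43)(1.50)² = 22.17 kg·m².
ω₂ = I₁ω₁ / I₂ = (12.38)(100 rpm) / (22.17) = 55.85 rpm.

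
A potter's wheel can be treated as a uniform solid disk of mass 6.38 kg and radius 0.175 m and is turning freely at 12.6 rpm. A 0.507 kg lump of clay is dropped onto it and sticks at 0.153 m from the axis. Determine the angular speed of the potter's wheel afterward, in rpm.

ω_f ≈ 11.2 rpm

No external torque acts about the axis; L_before = L_after.
I_p = ½(6.38)(0.175)² = 0.09769 kg·m².
Added inertia Σmr² = (0.507)(0.153)² = 0.01187 kg·m²; I_f = 0.09769 + 0.01187 = 0.1096 kg·m².
ω_f = I_p ω_i / I_f = (0.09769)(12.6) / 0.1096 = 11.24 rpm.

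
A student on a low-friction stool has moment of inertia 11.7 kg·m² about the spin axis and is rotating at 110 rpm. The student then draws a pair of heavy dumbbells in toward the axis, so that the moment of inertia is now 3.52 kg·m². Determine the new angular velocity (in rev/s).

ω₂ ≈ 6.09 rev/s

With no external torque about the axis, L is conserved: I₁ω₁ = I₂ω₂.
ω₂ = I₁ω₁ / I₂ = (11.70)(110 rpm) / (3.520) = 365.6 rpm = 6.094 rev/s.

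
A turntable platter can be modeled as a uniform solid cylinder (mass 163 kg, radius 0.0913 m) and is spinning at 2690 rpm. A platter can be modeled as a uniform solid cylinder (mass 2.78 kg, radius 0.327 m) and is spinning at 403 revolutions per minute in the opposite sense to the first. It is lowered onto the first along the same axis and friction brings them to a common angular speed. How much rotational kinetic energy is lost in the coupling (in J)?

ΔKE lost ≈ 6400 J

The coupling torques are internal; angular momentum about the shared axis is conserved.
Moments of inertia: I_A = ½(163)(0.0913)² = 0.6794 kg·m²; I_B = ½(2.78)(0.327)² = 0.1486 kg·m².
Taking A's sense as positive: L = (0.6794)(2690) − (0.1486)(403) = 1768 kg·m²·rpm.
Combined I = 0.6794 + 0.1486 = 0.8280 kg·m².
ω_f = L / I = 1768 / 0.8280 = 2135 rpm.
KE_i = ½ΣIω² = 27090 J; KE_f = ½(0.8280)(223.6)² = 20690 J.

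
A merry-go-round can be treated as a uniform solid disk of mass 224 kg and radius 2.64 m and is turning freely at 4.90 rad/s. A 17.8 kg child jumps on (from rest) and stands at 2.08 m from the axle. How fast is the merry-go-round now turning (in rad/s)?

ω_f ≈ 4.46 rad/s

No external torque acts about the axle; L_before = L_after.
I_p = ½(224)(2.64)² = 780.6 kg·m².
Added inertia Σmr² = (17.8)(2.08)² = 77.01 kg·m²; I_f = 780.6 + 77.01 = 857.6 kg·m².
ω_f = I_p ω_i / I_f = (780.6)(4.90) / 857.6 = 4.460 rad/s.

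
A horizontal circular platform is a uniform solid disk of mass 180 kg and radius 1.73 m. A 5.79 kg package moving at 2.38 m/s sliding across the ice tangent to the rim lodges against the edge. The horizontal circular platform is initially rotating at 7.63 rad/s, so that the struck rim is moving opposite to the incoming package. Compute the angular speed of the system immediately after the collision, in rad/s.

About the central axle the impulsive forces during the collision are internal, so angular momentum about that axis is conserved.
I_p = ½(180)(1.73)² = 269.4 kg·m². Taking the sense of the package's angular momentum as positive, L_{package} = m v R = (5.79)(2.38)(1.73) = 23.84 kg·m²/s.
L_i = −I_p ω_p + m v R = −(269.4)(7.63) + 23.84 = -2031 kg·m²/s.
After sticking, I_f = I_p + m R² = 269.4 + (5.79)(1.73)² = 286.7 kg·m².
ω_f = L_i / I_f = -2031 / 286.7 = -7.086 rad/s.

|ω_f| ≈ 7.09 rad/s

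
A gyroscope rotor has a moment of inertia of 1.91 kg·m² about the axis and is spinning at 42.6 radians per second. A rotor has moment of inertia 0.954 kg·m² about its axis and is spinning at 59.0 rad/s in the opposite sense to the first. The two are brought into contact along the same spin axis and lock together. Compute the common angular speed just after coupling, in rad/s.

No external torque acts about the common axis, so total angular momentum is conserved.
Taking A's sense as positive: L = (1.910)(42.6) − (0.9540)(59.0) = 25.08 kg·m²·rad/s.
Combined I = 1.910 + 0.9540 = 2.864 kg·m².
ω_f = L / I = 25.08 / 2.864 = 8.757 rad/s.

|ω_f| ≈ 8.76 rad/s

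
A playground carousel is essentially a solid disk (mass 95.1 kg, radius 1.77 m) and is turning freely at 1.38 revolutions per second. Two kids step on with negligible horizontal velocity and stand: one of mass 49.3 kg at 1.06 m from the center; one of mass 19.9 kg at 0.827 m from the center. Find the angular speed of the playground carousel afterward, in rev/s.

ω_f ≈ 0.943 rev/s

No external torque acts about the center; L_before = L_after.
I_p = ½(95.1)(1.77)² = 149.0 kg·m².
Added inertia Σmr² = (49.3)(1.06)² + (19.9)(0.827)² = 69.00 kg·m²; I_f = 149.0 + 69.00 = 218.0 kg·m².
ω_f = I_p ω_i / I_f = (149.0)(1.38) / 218.0 = 0.9431 rev/s.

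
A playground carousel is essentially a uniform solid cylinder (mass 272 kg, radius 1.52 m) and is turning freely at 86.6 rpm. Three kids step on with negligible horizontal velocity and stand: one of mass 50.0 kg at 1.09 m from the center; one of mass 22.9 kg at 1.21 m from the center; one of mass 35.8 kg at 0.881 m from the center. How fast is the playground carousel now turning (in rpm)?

No external torque acts about the center; L_before = L_after.
I_p = ½(272)(1.52)² = 314.2 kg·m².
Added inertia Σmr² = (50.0)(1.09)² + (22.9)(1.21)² + (35.8)(0.881)² = 120.7 kg·m²; I_f = 314.2 + 120.7 = 434.9 kg·m².
ω_f = I_p ω_i / I_f = (314.2)(86.6) / 434.9 = 62.56 rpm.

ω_f ≈ 62.6 rpm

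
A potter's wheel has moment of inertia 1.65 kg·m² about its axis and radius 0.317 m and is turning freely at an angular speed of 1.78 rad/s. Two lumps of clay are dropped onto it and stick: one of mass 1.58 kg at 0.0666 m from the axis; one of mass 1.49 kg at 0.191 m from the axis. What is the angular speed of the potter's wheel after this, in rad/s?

No external torque acts about the axis; L_before = L_after.
Added inertia Σmr² = (1.58)(0.0666)² + (1.49)(0.191)² = 0.06136 kg·m²; I_f = 1.650 + 0.06136 = 1.711 kg·m².
ω_f = I_p ω_i / I_f = (1.650)(1.78) / 1.711 = 1.716 rad/s.

ω_f ≈ 1.72 rad/s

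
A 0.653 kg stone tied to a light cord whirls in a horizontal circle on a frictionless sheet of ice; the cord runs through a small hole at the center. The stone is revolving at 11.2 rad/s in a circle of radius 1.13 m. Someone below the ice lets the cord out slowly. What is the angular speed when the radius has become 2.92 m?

ω₂ ≈ 1.68 rad/s

No torque about the axis ⇒ m r₁² ω₁ = m r₂² ω₂.
ω₂ = ω₁ (r₁/r₂)² = (11.2)(1.13/2.92)² = 1.677 rad/s.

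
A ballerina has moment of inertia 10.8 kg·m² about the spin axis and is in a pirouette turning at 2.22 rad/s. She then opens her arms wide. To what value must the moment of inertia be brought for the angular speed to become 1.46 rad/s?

I₂ ≈ 16.4 kg·m²

Angular momentum about the spin axis is conserved since the torque about it is zero.
I₂ = I₁ω₁ / ω₂ = (10.8)(2.22) / (1.46) = 16.42 kg·m².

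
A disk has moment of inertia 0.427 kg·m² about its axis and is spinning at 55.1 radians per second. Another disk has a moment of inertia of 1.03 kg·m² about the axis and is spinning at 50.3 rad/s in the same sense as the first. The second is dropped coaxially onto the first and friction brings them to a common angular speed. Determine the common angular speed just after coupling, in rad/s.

|ω_f| ≈ 51.7 rad/s

The coupling torques are internal; angular momentum about the shared axis is conserved.
Taking A's sense as positive: L = (0.4270)(55.1) + (1.030)(50.3) = 75.34 kg·m²·rad/s.
Combined I = 0.4270 + 1.030 = 1.457 kg·m².
ω_f = L / I = 75.34 / 1.457 = 51.71 rad/s.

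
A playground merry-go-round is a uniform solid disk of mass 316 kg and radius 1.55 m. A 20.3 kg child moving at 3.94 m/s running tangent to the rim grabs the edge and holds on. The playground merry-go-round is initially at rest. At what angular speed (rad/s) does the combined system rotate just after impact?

The axle reaction passes through the axle and exerts no torque about it; angular momentum about the axle is conserved through the impact.
I_p = ½(316)(1.55)² = 379.6 kg·m². Taking the sense of the child's angular momentum as positive, L_{child} = m v R = (20.3)(3.94)(1.55) = 124.0 kg·m²/s.
L_i = 0 + 124.0 = 124.0 kg·m²/s.
After sticking, I_f = I_p + m R² = 379.6 + (20.3)(1.55)² = 428.4 kg·m².
ω_f = L_i / I_f = 124.0 / 428.4 = 0.2894 rad/s.

|ω_f| ≈ 0.289 rad/s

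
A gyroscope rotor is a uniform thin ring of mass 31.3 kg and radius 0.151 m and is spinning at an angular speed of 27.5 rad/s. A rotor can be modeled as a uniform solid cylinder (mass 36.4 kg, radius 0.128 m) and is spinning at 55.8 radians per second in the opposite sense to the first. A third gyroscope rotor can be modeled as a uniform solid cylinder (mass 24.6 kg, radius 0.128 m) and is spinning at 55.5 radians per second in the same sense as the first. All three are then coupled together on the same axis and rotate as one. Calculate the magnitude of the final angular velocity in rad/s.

The coupling torques are internal; angular momentum about the shared axis is conserved.
Moments of inertia: I_A = (31.3)(0.151)² = 0.7137 kg·m²; I_B = ½(36.4)(0.128)² = 0.2982 kg·m²; I_C = ½(24.6)(0.128)² = 0.2015 kg·m².
Taking A's sense as positive: L = (0.7137)(27.5) − (0.2982)(55.8) + (0.2015)(55.5) = 14.17 kg·m²·rad/s.
Combined I = 0.7137 + 0.2982 + 0.2015 = 1.213 kg·m².
ω_f = L / I = 14.17 / 1.213 = 11.68 rad/s.

|ω_f| ≈ 11.7 rad/s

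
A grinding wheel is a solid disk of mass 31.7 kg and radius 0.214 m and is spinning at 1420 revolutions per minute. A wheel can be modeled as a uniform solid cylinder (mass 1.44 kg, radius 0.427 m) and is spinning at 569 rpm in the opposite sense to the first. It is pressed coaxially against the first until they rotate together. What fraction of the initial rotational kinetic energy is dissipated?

fraction ≈ 0.292

No external torque acts about the common axis, so total angular momentum is conserved.
Moments of inertia: I_A = ½(31.7)(0.214)² = 0.7259 kg·m²; I_B = ½(1.44)(0.427)² = 0.1313 kg·m².
Taking A's sense as positive: L = (0.7259)(1420) − (0.1313)(569) = 956.0 kg·m²·rpm.
Combined I = 0.7259 + 0.1313 = 0.8571 kg·m².
ω_f = L / I = 956.0 / 0.8571 = 1115 rpm.
KE_i = ½ΣIω² = 8258 J; KE_f = ½(0.8571)(116.8)² = 5847 J.
Fraction dissipated = (KE_i − KE_f)/KE_i = 0.2920.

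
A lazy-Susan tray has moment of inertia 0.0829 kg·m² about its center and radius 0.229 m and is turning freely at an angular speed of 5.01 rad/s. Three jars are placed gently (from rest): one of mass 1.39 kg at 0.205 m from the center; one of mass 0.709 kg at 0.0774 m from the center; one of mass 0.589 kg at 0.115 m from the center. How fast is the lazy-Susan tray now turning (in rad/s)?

The added mass arrives with no angular momentum about the center, and any external torque about the center is negligible, so the system's angular momentum is conserved.
Added inertia Σmr² = (1.39)(0.205)² + (0.709)(0.0774)² + (0.589)(0.115)² = 0.07045 kg·m²; I_f = 0.08290 + 0.07045 = 0.1534 kg·m².
ω_f = I_p ω_i / I_f = (0.08290)(5.01) / 0.1534 = 2.708 rad/s.

ω_f ≈ 2.71 rad/s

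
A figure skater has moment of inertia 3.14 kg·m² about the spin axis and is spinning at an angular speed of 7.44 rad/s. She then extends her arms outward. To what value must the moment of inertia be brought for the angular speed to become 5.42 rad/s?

With no external torque about the axis, L is conserved: I₁ω₁ = I₂ω₂.
I₂ = I₁ω₁ / ω₂ = (3.14)(7.44) / (5.42) = 4.310 kg·m².

I₂ ≈ 4.31 kg·m²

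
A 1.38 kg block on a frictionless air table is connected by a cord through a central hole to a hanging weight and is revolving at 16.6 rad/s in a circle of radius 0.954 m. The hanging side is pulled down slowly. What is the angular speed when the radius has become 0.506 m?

ω₂ ≈ 59.0 rad/s

The constraining force is radial, so m r² ω about the center is conserved.
ω₂ = ω₁ (r₁/r₂)² = (16.6)(0.954/0.506)² = 59.01 rad/s.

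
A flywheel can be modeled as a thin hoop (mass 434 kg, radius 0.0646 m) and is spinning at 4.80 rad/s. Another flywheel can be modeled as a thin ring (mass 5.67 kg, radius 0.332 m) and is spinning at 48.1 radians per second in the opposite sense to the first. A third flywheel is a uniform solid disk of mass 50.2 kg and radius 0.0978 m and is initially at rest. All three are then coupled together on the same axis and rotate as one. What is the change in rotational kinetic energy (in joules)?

The coupling torques are internal; angular momentum about the shared axis is conserved.
Moments of inertia: I_A = (434)(0.0646)² = 1.811 kg·m²; I_B = (5.67)(0.332)² = 0.6250 kg·m²; I_C = ½(50.2)(0.0978)² = 0.2401 kg·m².
Taking A's sense as positive: L = (1.811)(4.80) − (0.6250)(48.1) = -21.37 kg·m²·rad/s.
Combined I = 1.811 + 0.6250 + 0.2401 = 2.676 kg·m².
ω_f = L / I = -21.37 / 2.676 = -7.984 rad/s.
KE_i = ½ΣIω² = 743.8 J; KE_f = ½(2.676)(7.984)² = 85.30 J.

ΔKE ≈ -659 J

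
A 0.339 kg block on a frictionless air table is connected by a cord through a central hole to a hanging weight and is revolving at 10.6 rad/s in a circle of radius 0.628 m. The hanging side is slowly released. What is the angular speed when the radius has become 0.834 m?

ω₂ ≈ 6.01 rad/s

No torque about the axis ⇒ m r₁² ω₁ = m r₂² ω₂.
ω₂ = ω₁ (r₁/r₂)² = (10.6)(0.628/0.834)² = 6.010 rad/s.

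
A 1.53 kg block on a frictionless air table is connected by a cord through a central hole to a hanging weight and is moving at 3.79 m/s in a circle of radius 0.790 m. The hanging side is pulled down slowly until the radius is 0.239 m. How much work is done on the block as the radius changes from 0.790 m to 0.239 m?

W ≈ 109 J

Central (radial) force ⇒ zero torque about the center ⇒ m v r is constant.
v₂ = v₁ r₁ / r₂ = (3.79)(0.790) / (0.239) = 12.53 m/s.
W = ΔKE = ½m(v₂² − v₁²) = 109.1 J.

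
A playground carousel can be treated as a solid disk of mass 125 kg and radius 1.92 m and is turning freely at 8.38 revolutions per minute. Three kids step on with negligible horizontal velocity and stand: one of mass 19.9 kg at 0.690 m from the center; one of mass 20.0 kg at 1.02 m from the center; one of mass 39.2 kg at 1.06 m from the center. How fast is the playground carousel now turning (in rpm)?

ω_f ≈ 6.34 rpm

No external torque acts about the center; L_before = L_after.
I_p = ½(125)(1.92)² = 230.4 kg·m².
Added inertia Σmr² = (19.9)(0.690)² + (20.0)(1.02)² + (39.2)(1.06)² = 74.33 kg·m²; I_f = 230.4 + 74.33 = 304.7 kg·m².
ω_f = I_p ω_i / I_f = (230.4)(8.38) / 304.7 = 6.336 rpm.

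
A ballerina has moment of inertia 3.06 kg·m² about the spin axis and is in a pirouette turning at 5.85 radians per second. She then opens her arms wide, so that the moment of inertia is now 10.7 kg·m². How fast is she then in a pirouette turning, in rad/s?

With no external torque about the axis, L is conserved: I₁ω₁ = I₂ω₂.
ω₂ = I₁ω₁ / I₂ = (3.060)(5.85 rad/s) / (10.70) = 1.673 rad/s.

ω₂ ≈ 1.67 rad/s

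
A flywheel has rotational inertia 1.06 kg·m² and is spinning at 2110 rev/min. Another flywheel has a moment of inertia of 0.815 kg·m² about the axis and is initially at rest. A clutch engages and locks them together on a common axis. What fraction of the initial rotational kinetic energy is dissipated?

The coupling torques are internal; angular momentum about the shared axis is conserved.
Taking A's sense as positive: L = (1.060)(2110) = 2237 kg·m²·rpm.
Combined I = 1.060 + 0.8150 = 1.875 kg·m².
ω_f = L / I = 2237 / 1.875 = 1193 rpm.
KE_i = ½ΣIω² = 25880 J; KE_f = ½(1.875)(124.9)² = 14630 J.
Fraction dissipated = (KE_i − KE_f)/KE_i = 0.4347.

fraction ≈ 0.435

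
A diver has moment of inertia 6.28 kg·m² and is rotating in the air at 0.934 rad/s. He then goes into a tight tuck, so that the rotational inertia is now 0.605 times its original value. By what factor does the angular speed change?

ω₂/ω₁ ≈ 1.65

With no external torque about the axis, L is conserved: I₁ω₁ = I₂ω₂.
I₂ = 0.605 × 6.28 = 3.799 kg·m².
ω₂/ω₁ = I₁/I₂ = 6.280 / 3.799 = 1.653.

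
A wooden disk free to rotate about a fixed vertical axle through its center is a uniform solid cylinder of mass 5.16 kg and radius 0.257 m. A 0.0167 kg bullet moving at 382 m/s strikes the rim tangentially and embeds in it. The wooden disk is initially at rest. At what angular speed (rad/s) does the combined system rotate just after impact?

|ω_f| ≈ 9.56 rad/s

About the axle the impulsive forces during the collision are internal, so angular momentum about that axis is conserved.
I_p = ½(5.16)(0.257)² = 0.1704 kg·m². Taking the sense of the bullet's angular momentum as positive, L_{bullet} = m v R = (0.0167)(382)(0.257) = 1.640 kg·m²/s.
L_i = 0 + 1.640 = 1.640 kg·m²/s.
After sticking, I_f = I_p + m R² = 0.1704 + (0.0167)(0.257)² = 0.1715 kg·m².
ω_f = L_i / I_f = 1.640 / 0.1715 = 9.559 rad/s.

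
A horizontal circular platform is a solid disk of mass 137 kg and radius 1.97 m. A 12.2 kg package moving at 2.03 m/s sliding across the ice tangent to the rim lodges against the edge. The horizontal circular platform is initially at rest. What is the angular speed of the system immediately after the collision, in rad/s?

|ω_f| ≈ 0.156 rad/s

The axle reaction passes through the central axle and exerts no torque about it; angular momentum about the central axle is conserved through the impact.
I_p = ½(137)(1.97)² = 265.8 kg·m². Taking the sense of the package's angular momentum as positive, L_{package} = m v R = (12.2)(2.03)(1.97) = 48.79 kg·m²/s.
L_i = 0 + 48.79 = 48.79 kg·m²/s.
After sticking, I_f = I_p + m R² = 265.8 + (12.2)(1.97)² = 313.2 kg·m².
ω_f = L_i / I_f = 48.79 / 313.2 = 0.1558 rad/s.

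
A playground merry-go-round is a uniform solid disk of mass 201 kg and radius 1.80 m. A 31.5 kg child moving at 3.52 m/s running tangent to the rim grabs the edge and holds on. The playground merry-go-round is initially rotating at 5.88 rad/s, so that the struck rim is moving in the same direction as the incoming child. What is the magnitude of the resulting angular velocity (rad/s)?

|ω_f| ≈ 4.94 rad/s

The axle reaction passes through the axle and exerts no torque about it; angular momentum about the axle is conserved through the impact.
I_p = ½(201)(1.80)² = 325.6 kg·m². Taking the sense of the child's angular momentum as positive, L_{child} = m v R = (31.5)(3.52)(1.80) = 199.6 kg·m²/s.
L_i = +I_p ω_p + m v R = +(325.6)(5.88) + 199.6 = 2114 kg·m²/s.
After sticking, I_f = I_p + m R² = 325.6 + (31.5)(1.80)² = 427.7 kg·m².
ω_f = L_i / I_f = 2114 / 427.7 = 4.943 rad/s.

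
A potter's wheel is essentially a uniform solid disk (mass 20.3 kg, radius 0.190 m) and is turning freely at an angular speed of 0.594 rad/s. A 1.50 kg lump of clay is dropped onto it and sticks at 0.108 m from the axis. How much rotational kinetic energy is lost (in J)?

energy lost ≈ 0.00295 J

No external torque acts about the axis; L_before = L_after.
I_p = ½(20.3)(0.190)² = 0.3664 kg·m².
Added inertia Σmr² = (1.50)(0.108)² = 0.01750 kg·m²; I_f = 0.3664 + 0.01750 = 0.3839 kg·m².
ω_f = I_p ω_i / I_f = (0.3664)(0.594) / 0.3839 = 0.5669 rad/s.
KE_i = ½(0.3664)(0.5940 rad/s)² = 0.06464 J; KE_f = ½(0.3839)(0.5669)² = 0.06170 J.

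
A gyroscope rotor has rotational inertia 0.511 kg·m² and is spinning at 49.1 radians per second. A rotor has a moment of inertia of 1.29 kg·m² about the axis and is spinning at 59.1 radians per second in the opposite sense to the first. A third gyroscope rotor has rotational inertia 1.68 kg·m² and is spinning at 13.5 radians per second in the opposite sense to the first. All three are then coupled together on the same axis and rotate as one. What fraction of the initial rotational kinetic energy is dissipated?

fraction ≈ 0.741

No external torque acts about the common axis, so total angular momentum is conserved.
Taking A's sense as positive: L = (0.5110)(49.1) − (1.290)(59.1) − (1.680)(13.5) = -73.83 kg·m²·rad/s.
Combined I = 0.5110 + 1.290 + 1.680 = 3.481 kg·m².
ω_f = L / I = -73.83 / 3.481 = -21.21 rad/s.
KE_i = ½ΣIω² = 3022 J; KE_f = ½(3.481)(21.21)² = 782.9 J.
Fraction dissipated = (KE_i − KE_f)/KE_i = 0.7409.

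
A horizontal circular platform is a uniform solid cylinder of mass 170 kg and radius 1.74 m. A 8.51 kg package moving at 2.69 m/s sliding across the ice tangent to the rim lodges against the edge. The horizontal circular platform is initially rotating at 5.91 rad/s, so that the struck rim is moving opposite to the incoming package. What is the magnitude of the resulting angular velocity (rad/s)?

The axle reaction passes through the central axle and exerts no torque about it; angular momentum about the central axle is conserved through the impact.
I_p = ½(170)(1.74)² = 257.3 kg·m². Taking the sense of the package's angular momentum as positive, L_{package} = m v R = (8.51)(2.69)(1.74) = 39.83 kg·m²/s.
L_i = −I_p ω_p + m v R = −(257.3)(5.91) + 39.83 = -1481 kg·m²/s.
After sticking, I_f = I_p + m R² = 257.3 + (8.51)(1.74)² = 283.1 kg·m².
ω_f = L_i / I_f = -1481 / 283.1 = -5.231 rad/s.

|ω_f| ≈ 5.23 rad/s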